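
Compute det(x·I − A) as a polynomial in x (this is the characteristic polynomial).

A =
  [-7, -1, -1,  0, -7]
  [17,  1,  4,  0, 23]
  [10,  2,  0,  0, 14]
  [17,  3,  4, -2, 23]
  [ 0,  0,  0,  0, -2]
x^5 + 10*x^4 + 40*x^3 + 80*x^2 + 80*x + 32

Expanding det(x·I − A) (e.g. by cofactor expansion or by noting that A is similar to its Jordan form J, which has the same characteristic polynomial as A) gives
  χ_A(x) = x^5 + 10*x^4 + 40*x^3 + 80*x^2 + 80*x + 32
which factors as (x + 2)^5. The eigenvalues (with algebraic multiplicities) are λ = -2 with multiplicity 5.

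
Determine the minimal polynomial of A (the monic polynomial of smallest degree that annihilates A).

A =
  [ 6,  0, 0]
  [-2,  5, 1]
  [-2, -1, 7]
x^2 - 12*x + 36

The characteristic polynomial is χ_A(x) = (x - 6)^3, so the eigenvalues are known. The minimal polynomial is
  m_A(x) = Π_λ (x − λ)^{k_λ}
where k_λ is the size of the *largest* Jordan block for λ (equivalently, the smallest k with (A − λI)^k v = 0 for every generalised eigenvector v of λ).

  λ = 6: largest Jordan block has size 2, contributing (x − 6)^2

So m_A(x) = (x - 6)^2 = x^2 - 12*x + 36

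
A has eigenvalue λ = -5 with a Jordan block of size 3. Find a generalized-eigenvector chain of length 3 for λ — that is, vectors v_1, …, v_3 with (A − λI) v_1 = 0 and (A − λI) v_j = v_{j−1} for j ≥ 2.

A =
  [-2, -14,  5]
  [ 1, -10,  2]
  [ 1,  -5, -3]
A Jordan chain for λ = -5 of length 3:
v_1 = (3, 1, 1)ᵀ
v_2 = (-14, -5, -5)ᵀ
v_3 = (0, 1, 0)ᵀ

Let N = A − (-5)·I. We want v_3 with N^3 v_3 = 0 but N^2 v_3 ≠ 0; then v_{j-1} := N · v_j for j = 3, …, 2.

Pick v_3 = (0, 1, 0)ᵀ.
Then v_2 = N · v_3 = (-14, -5, -5)ᵀ.
Then v_1 = N · v_2 = (3, 1, 1)ᵀ.

Sanity check: (A − (-5)·I) v_1 = (0, 0, 0)ᵀ = 0. ✓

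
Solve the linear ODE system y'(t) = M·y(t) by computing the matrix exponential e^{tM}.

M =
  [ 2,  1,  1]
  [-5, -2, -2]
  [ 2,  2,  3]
e^{tM} =
  [-t^2*exp(t) + t*exp(t) + exp(t), t*exp(t), t^2*exp(t)/2 + t*exp(t)]
  [3*t^2*exp(t) - 5*t*exp(t), -3*t*exp(t) + exp(t), -3*t^2*exp(t)/2 - 2*t*exp(t)]
  [-2*t^2*exp(t) + 2*t*exp(t), 2*t*exp(t), t^2*exp(t) + 2*t*exp(t) + exp(t)]

Strategy: write M = P · J · P⁻¹ where J is a Jordan canonical form, so e^{tM} = P · e^{tJ} · P⁻¹, and e^{tJ} can be computed block-by-block.

M has Jordan form
J =
  [1, 1, 0]
  [0, 1, 1]
  [0, 0, 1]
(up to reordering of blocks).

Per-block formulas:
  For a 3×3 Jordan block J_3(1): exp(t · J_3(1)) = e^(1t)·(I + t·N + (t^2/2)·N^2), where N is the 3×3 nilpotent shift.

After assembling e^{tJ} and conjugating by P, we get:

e^{tM} =
  [-t^2*exp(t) + t*exp(t) + exp(t), t*exp(t), t^2*exp(t)/2 + t*exp(t)]
  [3*t^2*exp(t) - 5*t*exp(t), -3*t*exp(t) + exp(t), -3*t^2*exp(t)/2 - 2*t*exp(t)]
  [-2*t^2*exp(t) + 2*t*exp(t), 2*t*exp(t), t^2*exp(t) + 2*t*exp(t) + exp(t)]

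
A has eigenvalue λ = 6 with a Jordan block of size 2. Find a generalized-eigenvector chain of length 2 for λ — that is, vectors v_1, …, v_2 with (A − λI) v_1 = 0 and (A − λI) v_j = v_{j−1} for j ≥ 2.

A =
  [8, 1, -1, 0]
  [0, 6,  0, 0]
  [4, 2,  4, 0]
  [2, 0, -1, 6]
A Jordan chain for λ = 6 of length 2:
v_1 = (2, 0, 4, 2)ᵀ
v_2 = (1, 0, 0, 0)ᵀ

Let N = A − (6)·I. We want v_2 with N^2 v_2 = 0 but N^1 v_2 ≠ 0; then v_{j-1} := N · v_j for j = 2, …, 2.

Pick v_2 = (1, 0, 0, 0)ᵀ.
Then v_1 = N · v_2 = (2, 0, 4, 2)ᵀ.

Sanity check: (A − (6)·I) v_1 = (0, 0, 0, 0)ᵀ = 0. ✓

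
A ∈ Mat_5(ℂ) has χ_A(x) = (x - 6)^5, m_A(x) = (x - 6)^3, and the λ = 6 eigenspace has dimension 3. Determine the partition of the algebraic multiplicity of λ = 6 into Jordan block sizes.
Block sizes for λ = 6: [3, 1, 1]

Step 1 — from the characteristic polynomial, algebraic multiplicity of λ = 6 is 5. From dim ker(A − (6)·I) = 3, there are exactly 3 Jordan blocks for λ = 6.
Step 2 — from the minimal polynomial, the factor (x − 6)^3 tells us the largest block for λ = 6 has size 3.
Step 3 — with total size 5, 3 blocks, and largest block 3, the block sizes (in nonincreasing order) are [3, 1, 1].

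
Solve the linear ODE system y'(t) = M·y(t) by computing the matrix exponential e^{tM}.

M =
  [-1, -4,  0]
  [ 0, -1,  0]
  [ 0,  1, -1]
e^{tM} =
  [exp(-t), -4*t*exp(-t), 0]
  [0, exp(-t), 0]
  [0, t*exp(-t), exp(-t)]

Strategy: write M = P · J · P⁻¹ where J is a Jordan canonical form, so e^{tM} = P · e^{tJ} · P⁻¹, and e^{tJ} can be computed block-by-block.

M has Jordan form
J =
  [-1,  1,  0]
  [ 0, -1,  0]
  [ 0,  0, -1]
(up to reordering of blocks).

Per-block formulas:
  For a 1×1 block at λ = -1: exp(t · [-1]) = [e^(-1t)].
  For a 2×2 Jordan block J_2(-1): exp(t · J_2(-1)) = e^(-1t)·(I + t·N), where N is the 2×2 nilpotent shift.

After assembling e^{tJ} and conjugating by P, we get:

e^{tM} =
  [exp(-t), -4*t*exp(-t), 0]
  [0, exp(-t), 0]
  [0, t*exp(-t), exp(-t)]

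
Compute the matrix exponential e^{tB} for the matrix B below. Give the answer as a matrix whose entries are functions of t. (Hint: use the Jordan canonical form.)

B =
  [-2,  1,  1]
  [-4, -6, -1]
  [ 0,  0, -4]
e^{tB} =
  [2*t*exp(-4*t) + exp(-4*t), t*exp(-4*t), t^2*exp(-4*t)/2 + t*exp(-4*t)]
  [-4*t*exp(-4*t), -2*t*exp(-4*t) + exp(-4*t), -t^2*exp(-4*t) - t*exp(-4*t)]
  [0, 0, exp(-4*t)]

Strategy: write B = P · J · P⁻¹ where J is a Jordan canonical form, so e^{tB} = P · e^{tJ} · P⁻¹, and e^{tJ} can be computed block-by-block.

B has Jordan form
J =
  [-4,  1,  0]
  [ 0, -4,  1]
  [ 0,  0, -4]
(up to reordering of blocks).

Per-block formulas:
  For a 3×3 Jordan block J_3(-4): exp(t · J_3(-4)) = e^(-4t)·(I + t·N + (t^2/2)·N^2), where N is the 3×3 nilpotent shift.

After assembling e^{tJ} and conjugating by P, we get:

e^{tB} =
  [2*t*exp(-4*t) + exp(-4*t), t*exp(-4*t), t^2*exp(-4*t)/2 + t*exp(-4*t)]
  [-4*t*exp(-4*t), -2*t*exp(-4*t) + exp(-4*t), -t^2*exp(-4*t) - t*exp(-4*t)]
  [0, 0, exp(-4*t)]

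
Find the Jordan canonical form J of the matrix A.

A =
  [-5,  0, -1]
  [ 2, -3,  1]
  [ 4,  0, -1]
J_2(-3) ⊕ J_1(-3)

The characteristic polynomial is
  det(x·I − A) = x^3 + 9*x^2 + 27*x + 27 = (x + 3)^3

Eigenvalues and multiplicities (the geometric multiplicity of λ is n − rank(A − λI), which equals the number of Jordan blocks for λ):
  λ = -3: algebraic multiplicity = 3, geometric multiplicity = 2

Determining the block sizes for each eigenvalue:
  λ = -3: 2 blocks summing to 3 forces exactly one block of size 2 and the rest size 1 → block sizes [2, 1]

Assembling the blocks gives a Jordan form
J =
  [-3,  1,  0]
  [ 0, -3,  0]
  [ 0,  0, -3]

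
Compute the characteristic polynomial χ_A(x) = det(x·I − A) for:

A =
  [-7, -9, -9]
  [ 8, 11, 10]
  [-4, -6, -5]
x^3 + x^2 - x - 1

Expanding det(x·I − A) (e.g. by cofactor expansion or by noting that A is similar to its Jordan form J, which has the same characteristic polynomial as A) gives
  χ_A(x) = x^3 + x^2 - x - 1
which factors as (x - 1)*(x + 1)^2. The eigenvalues (with algebraic multiplicities) are λ = -1 with multiplicity 2, λ = 1 with multiplicity 1.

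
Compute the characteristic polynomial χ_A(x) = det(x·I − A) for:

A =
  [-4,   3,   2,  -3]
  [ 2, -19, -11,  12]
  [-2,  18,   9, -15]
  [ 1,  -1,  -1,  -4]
x^4 + 18*x^3 + 121*x^2 + 360*x + 400

Expanding det(x·I − A) (e.g. by cofactor expansion or by noting that A is similar to its Jordan form J, which has the same characteristic polynomial as A) gives
  χ_A(x) = x^4 + 18*x^3 + 121*x^2 + 360*x + 400
which factors as (x + 4)^2*(x + 5)^2. The eigenvalues (with algebraic multiplicities) are λ = -5 with multiplicity 2, λ = -4 with multiplicity 2.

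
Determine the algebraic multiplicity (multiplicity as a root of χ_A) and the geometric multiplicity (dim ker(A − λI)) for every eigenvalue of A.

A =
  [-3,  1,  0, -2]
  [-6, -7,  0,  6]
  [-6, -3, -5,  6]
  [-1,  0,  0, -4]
λ = -5: alg = 3, geom = 2; λ = -4: alg = 1, geom = 1

Step 1 — factor the characteristic polynomial to read off the algebraic multiplicities:
  χ_A(x) = (x + 4)*(x + 5)^3

Step 2 — compute geometric multiplicities via the rank-nullity identity g(λ) = n − rank(A − λI):
  rank(A − (-5)·I) = 2, so dim ker(A − (-5)·I) = n − 2 = 2
  rank(A − (-4)·I) = 3, so dim ker(A − (-4)·I) = n − 3 = 1

Summary:
  λ = -5: algebraic multiplicity = 3, geometric multiplicity = 2
  λ = -4: algebraic multiplicity = 1, geometric multiplicity = 1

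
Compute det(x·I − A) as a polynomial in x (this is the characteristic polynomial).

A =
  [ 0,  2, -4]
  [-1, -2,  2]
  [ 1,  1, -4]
x^3 + 6*x^2 + 12*x + 8

Expanding det(x·I − A) (e.g. by cofactor expansion or by noting that A is similar to its Jordan form J, which has the same characteristic polynomial as A) gives
  χ_A(x) = x^3 + 6*x^2 + 12*x + 8
which factors as (x + 2)^3. The eigenvalues (with algebraic multiplicities) are λ = -2 with multiplicity 3.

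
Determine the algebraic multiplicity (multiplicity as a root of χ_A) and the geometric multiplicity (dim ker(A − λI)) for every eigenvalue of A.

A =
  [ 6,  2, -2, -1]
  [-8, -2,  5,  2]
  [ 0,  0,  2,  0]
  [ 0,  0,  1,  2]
λ = 2: alg = 4, geom = 2

Step 1 — factor the characteristic polynomial to read off the algebraic multiplicities:
  χ_A(x) = (x - 2)^4

Step 2 — compute geometric multiplicities via the rank-nullity identity g(λ) = n − rank(A − λI):
  rank(A − (2)·I) = 2, so dim ker(A − (2)·I) = n − 2 = 2

Summary:
  λ = 2: algebraic multiplicity = 4, geometric multiplicity = 2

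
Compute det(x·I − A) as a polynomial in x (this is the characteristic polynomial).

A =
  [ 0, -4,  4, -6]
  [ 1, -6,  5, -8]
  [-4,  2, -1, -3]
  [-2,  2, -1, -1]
x^4 + 8*x^3 + 24*x^2 + 32*x + 16

Expanding det(x·I − A) (e.g. by cofactor expansion or by noting that A is similar to its Jordan form J, which has the same characteristic polynomial as A) gives
  χ_A(x) = x^4 + 8*x^3 + 24*x^2 + 32*x + 16
which factors as (x + 2)^4. The eigenvalues (with algebraic multiplicities) are λ = -2 with multiplicity 4.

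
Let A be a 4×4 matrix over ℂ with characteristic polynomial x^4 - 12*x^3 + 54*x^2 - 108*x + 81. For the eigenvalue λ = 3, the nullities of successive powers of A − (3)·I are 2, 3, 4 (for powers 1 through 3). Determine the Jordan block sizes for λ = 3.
Block sizes for λ = 3: [3, 1]

From the dimensions of kernels of powers, the number of Jordan blocks of size at least j is d_j − d_{j−1} where d_j = dim ker(N^j) (with d_0 = 0). Computing the differences gives [2, 1, 1].
The number of blocks of size exactly k is (#blocks of size ≥ k) − (#blocks of size ≥ k + 1), so the partition is: 1 block(s) of size 1, 1 block(s) of size 3.
In nonincreasing order the block sizes are [3, 1].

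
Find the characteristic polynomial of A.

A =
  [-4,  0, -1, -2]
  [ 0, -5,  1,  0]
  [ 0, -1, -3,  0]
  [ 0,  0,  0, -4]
x^4 + 16*x^3 + 96*x^2 + 256*x + 256

Expanding det(x·I − A) (e.g. by cofactor expansion or by noting that A is similar to its Jordan form J, which has the same characteristic polynomial as A) gives
  χ_A(x) = x^4 + 16*x^3 + 96*x^2 + 256*x + 256
which factors as (x + 4)^4. The eigenvalues (with algebraic multiplicities) are λ = -4 with multiplicity 4.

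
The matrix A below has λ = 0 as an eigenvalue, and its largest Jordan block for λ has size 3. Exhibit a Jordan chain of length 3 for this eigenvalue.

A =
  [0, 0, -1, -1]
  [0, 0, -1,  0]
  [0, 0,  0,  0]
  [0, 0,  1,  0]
A Jordan chain for λ = 0 of length 3:
v_1 = (-1, 0, 0, 0)ᵀ
v_2 = (-1, -1, 0, 1)ᵀ
v_3 = (0, 0, 1, 0)ᵀ

Let N = A − (0)·I. We want v_3 with N^3 v_3 = 0 but N^2 v_3 ≠ 0; then v_{j-1} := N · v_j for j = 3, …, 2.

Pick v_3 = (0, 0, 1, 0)ᵀ.
Then v_2 = N · v_3 = (-1, -1, 0, 1)ᵀ.
Then v_1 = N · v_2 = (-1, 0, 0, 0)ᵀ.

Sanity check: (A − (0)·I) v_1 = (0, 0, 0, 0)ᵀ = 0. ✓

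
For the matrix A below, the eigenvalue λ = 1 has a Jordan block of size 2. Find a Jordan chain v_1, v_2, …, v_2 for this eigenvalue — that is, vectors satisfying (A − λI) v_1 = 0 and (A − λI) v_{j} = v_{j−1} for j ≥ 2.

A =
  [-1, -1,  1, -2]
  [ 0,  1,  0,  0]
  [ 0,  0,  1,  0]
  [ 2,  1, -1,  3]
A Jordan chain for λ = 1 of length 2:
v_1 = (-2, 0, 0, 2)ᵀ
v_2 = (1, 0, 0, 0)ᵀ

Let N = A − (1)·I. We want v_2 with N^2 v_2 = 0 but N^1 v_2 ≠ 0; then v_{j-1} := N · v_j for j = 2, …, 2.

Pick v_2 = (1, 0, 0, 0)ᵀ.
Then v_1 = N · v_2 = (-2, 0, 0, 2)ᵀ.

Sanity check: (A − (1)·I) v_1 = (0, 0, 0, 0)ᵀ = 0. ✓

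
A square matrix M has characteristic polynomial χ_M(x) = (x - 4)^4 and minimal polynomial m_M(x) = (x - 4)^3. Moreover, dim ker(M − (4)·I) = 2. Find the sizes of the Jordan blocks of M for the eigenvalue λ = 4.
Block sizes for λ = 4: [3, 1]

Step 1 — from the characteristic polynomial, algebraic multiplicity of λ = 4 is 4. From dim ker(M − (4)·I) = 2, there are exactly 2 Jordan blocks for λ = 4.
Step 2 — from the minimal polynomial, the factor (x − 4)^3 tells us the largest block for λ = 4 has size 3.
Step 3 — with total size 4, 2 blocks, and largest block 3, the block sizes (in nonincreasing order) are [3, 1].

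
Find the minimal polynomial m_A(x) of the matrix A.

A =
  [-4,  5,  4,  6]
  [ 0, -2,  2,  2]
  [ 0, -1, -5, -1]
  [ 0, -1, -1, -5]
x^2 + 8*x + 16

The characteristic polynomial is χ_A(x) = (x + 4)^4, so the eigenvalues are known. The minimal polynomial is
  m_A(x) = Π_λ (x − λ)^{k_λ}
where k_λ is the size of the *largest* Jordan block for λ (equivalently, the smallest k with (A − λI)^k v = 0 for every generalised eigenvector v of λ).

  λ = -4: largest Jordan block has size 2, contributing (x + 4)^2

So m_A(x) = (x + 4)^2 = x^2 + 8*x + 16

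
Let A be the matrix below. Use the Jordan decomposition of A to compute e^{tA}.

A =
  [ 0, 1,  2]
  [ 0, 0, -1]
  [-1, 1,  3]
e^{tA} =
  [-t^2*exp(t)/2 - t*exp(t) + exp(t), t*exp(t), t^2*exp(t)/2 + 2*t*exp(t)]
  [t^2*exp(t)/2, -t*exp(t) + exp(t), -t^2*exp(t)/2 - t*exp(t)]
  [-t^2*exp(t)/2 - t*exp(t), t*exp(t), t^2*exp(t)/2 + 2*t*exp(t) + exp(t)]

Strategy: write A = P · J · P⁻¹ where J is a Jordan canonical form, so e^{tA} = P · e^{tJ} · P⁻¹, and e^{tJ} can be computed block-by-block.

A has Jordan form
J =
  [1, 1, 0]
  [0, 1, 1]
  [0, 0, 1]
(up to reordering of blocks).

Per-block formulas:
  For a 3×3 Jordan block J_3(1): exp(t · J_3(1)) = e^(1t)·(I + t·N + (t^2/2)·N^2), where N is the 3×3 nilpotent shift.

After assembling e^{tJ} and conjugating by P, we get:

e^{tA} =
  [-t^2*exp(t)/2 - t*exp(t) + exp(t), t*exp(t), t^2*exp(t)/2 + 2*t*exp(t)]
  [t^2*exp(t)/2, -t*exp(t) + exp(t), -t^2*exp(t)/2 - t*exp(t)]
  [-t^2*exp(t)/2 - t*exp(t), t*exp(t), t^2*exp(t)/2 + 2*t*exp(t) + exp(t)]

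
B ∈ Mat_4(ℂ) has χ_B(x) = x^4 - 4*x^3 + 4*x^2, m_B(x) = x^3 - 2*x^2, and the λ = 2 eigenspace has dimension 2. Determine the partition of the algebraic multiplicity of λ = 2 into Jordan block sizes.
Block sizes for λ = 2: [1, 1]

Step 1 — from the characteristic polynomial, algebraic multiplicity of λ = 2 is 2. From dim ker(B − (2)·I) = 2, there are exactly 2 Jordan blocks for λ = 2.
Step 2 — from the minimal polynomial, the factor (x − 2) tells us the largest block for λ = 2 has size 1.
Step 3 — with total size 2, 2 blocks, and largest block 1, the block sizes (in nonincreasing order) are [1, 1].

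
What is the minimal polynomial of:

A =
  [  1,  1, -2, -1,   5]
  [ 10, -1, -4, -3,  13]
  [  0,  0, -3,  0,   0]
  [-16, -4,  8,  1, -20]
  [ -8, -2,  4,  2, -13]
x^3 + 9*x^2 + 27*x + 27

The characteristic polynomial is χ_A(x) = (x + 3)^5, so the eigenvalues are known. The minimal polynomial is
  m_A(x) = Π_λ (x − λ)^{k_λ}
where k_λ is the size of the *largest* Jordan block for λ (equivalently, the smallest k with (A − λI)^k v = 0 for every generalised eigenvector v of λ).

  λ = -3: largest Jordan block has size 3, contributing (x + 3)^3

So m_A(x) = (x + 3)^3 = x^3 + 9*x^2 + 27*x + 27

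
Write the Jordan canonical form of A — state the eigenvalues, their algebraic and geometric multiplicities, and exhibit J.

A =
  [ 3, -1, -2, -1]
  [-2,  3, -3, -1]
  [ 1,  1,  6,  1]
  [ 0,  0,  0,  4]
J_3(4) ⊕ J_1(4)

The characteristic polynomial is
  det(x·I − A) = x^4 - 16*x^3 + 96*x^2 - 256*x + 256 = (x - 4)^4

Eigenvalues and multiplicities (the geometric multiplicity of λ is n − rank(A − λI), which equals the number of Jordan blocks for λ):
  λ = 4: algebraic multiplicity = 4, geometric multiplicity = 2

Determining the block sizes for each eigenvalue:
  λ = 4: with am = 4 and gm = 2, the partition is not yet determined (e.g. several partitions of 4 into 2 parts exist). Let N = A − (4)·I. Computing rank(N^1) = 2, rank(N^2) = 1, rank(N^3) = 0; the number of blocks of size ≥ j is rank(N^{j−1}) − rank(N^j), giving [2, 1, 1]. So we have 1 block(s) of size 3, 1 block(s) of size 1 → block sizes [3, 1]

Assembling the blocks gives a Jordan form
J =
  [4, 1, 0, 0]
  [0, 4, 1, 0]
  [0, 0, 4, 0]
  [0, 0, 0, 4]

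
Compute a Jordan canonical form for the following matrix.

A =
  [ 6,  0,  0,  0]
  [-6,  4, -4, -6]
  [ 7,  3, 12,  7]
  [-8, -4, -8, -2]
J_1(2) ⊕ J_2(6) ⊕ J_1(6)

The characteristic polynomial is
  det(x·I − A) = x^4 - 20*x^3 + 144*x^2 - 432*x + 432 = (x - 6)^3*(x - 2)

Eigenvalues and multiplicities (the geometric multiplicity of λ is n − rank(A − λI), which equals the number of Jordan blocks for λ):
  λ = 2: algebraic multiplicity = 1, geometric multiplicity = 1
  λ = 6: algebraic multiplicity = 3, geometric multiplicity = 2

Determining the block sizes for each eigenvalue:
  λ = 2: one block (gm = 1), so the single block has size am = 1 → block sizes [1]
  λ = 6: 2 blocks summing to 3 forces exactly one block of size 2 and the rest size 1 → block sizes [2, 1]

Assembling the blocks gives a Jordan form
J =
  [2, 0, 0, 0]
  [0, 6, 1, 0]
  [0, 0, 6, 0]
  [0, 0, 0, 6]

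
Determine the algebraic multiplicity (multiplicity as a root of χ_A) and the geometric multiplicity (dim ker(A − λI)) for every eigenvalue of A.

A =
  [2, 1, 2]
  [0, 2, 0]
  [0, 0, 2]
λ = 2: alg = 3, geom = 2

Step 1 — factor the characteristic polynomial to read off the algebraic multiplicities:
  χ_A(x) = (x - 2)^3

Step 2 — compute geometric multiplicities via the rank-nullity identity g(λ) = n − rank(A − λI):
  rank(A − (2)·I) = 1, so dim ker(A − (2)·I) = n − 1 = 2

Summary:
  λ = 2: algebraic multiplicity = 3, geometric multiplicity = 2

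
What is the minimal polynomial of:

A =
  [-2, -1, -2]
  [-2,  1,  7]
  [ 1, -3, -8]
x^3 + 9*x^2 + 27*x + 27

The characteristic polynomial is χ_A(x) = (x + 3)^3, so the eigenvalues are known. The minimal polynomial is
  m_A(x) = Π_λ (x − λ)^{k_λ}
where k_λ is the size of the *largest* Jordan block for λ (equivalently, the smallest k with (A − λI)^k v = 0 for every generalised eigenvector v of λ).

  λ = -3: largest Jordan block has size 3, contributing (x + 3)^3

So m_A(x) = (x + 3)^3 = x^3 + 9*x^2 + 27*x + 27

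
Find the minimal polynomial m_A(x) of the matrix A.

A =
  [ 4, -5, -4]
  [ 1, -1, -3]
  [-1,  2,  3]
x^3 - 6*x^2 + 12*x - 8

The characteristic polynomial is χ_A(x) = (x - 2)^3, so the eigenvalues are known. The minimal polynomial is
  m_A(x) = Π_λ (x − λ)^{k_λ}
where k_λ is the size of the *largest* Jordan block for λ (equivalently, the smallest k with (A − λI)^k v = 0 for every generalised eigenvector v of λ).

  λ = 2: largest Jordan block has size 3, contributing (x − 2)^3

So m_A(x) = (x - 2)^3 = x^3 - 6*x^2 + 12*x - 8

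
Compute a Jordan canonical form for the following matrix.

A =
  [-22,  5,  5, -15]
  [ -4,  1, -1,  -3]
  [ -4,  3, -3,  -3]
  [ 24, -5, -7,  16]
J_3(-2) ⊕ J_1(-2)

The characteristic polynomial is
  det(x·I − A) = x^4 + 8*x^3 + 24*x^2 + 32*x + 16 = (x + 2)^4

Eigenvalues and multiplicities (the geometric multiplicity of λ is n − rank(A − λI), which equals the number of Jordan blocks for λ):
  λ = -2: algebraic multiplicity = 4, geometric multiplicity = 2

Determining the block sizes for each eigenvalue:
  λ = -2: with am = 4 and gm = 2, the partition is not yet determined (e.g. several partitions of 4 into 2 parts exist). Let N = A − (-2)·I. Computing rank(N^1) = 2, rank(N^2) = 1, rank(N^3) = 0; the number of blocks of size ≥ j is rank(N^{j−1}) − rank(N^j), giving [2, 1, 1]. So we have 1 block(s) of size 3, 1 block(s) of size 1 → block sizes [3, 1]

Assembling the blocks gives a Jordan form
J =
  [-2,  1,  0,  0]
  [ 0, -2,  1,  0]
  [ 0,  0, -2,  0]
  [ 0,  0,  0, -2]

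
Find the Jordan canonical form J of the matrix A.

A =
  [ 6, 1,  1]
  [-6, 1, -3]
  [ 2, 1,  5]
J_2(4) ⊕ J_1(4)

The characteristic polynomial is
  det(x·I − A) = x^3 - 12*x^2 + 48*x - 64 = (x - 4)^3

Eigenvalues and multiplicities (the geometric multiplicity of λ is n − rank(A − λI), which equals the number of Jordan blocks for λ):
  λ = 4: algebraic multiplicity = 3, geometric multiplicity = 2

Determining the block sizes for each eigenvalue:
  λ = 4: 2 blocks summing to 3 forces exactly one block of size 2 and the rest size 1 → block sizes [2, 1]

Assembling the blocks gives a Jordan form
J =
  [4, 1, 0]
  [0, 4, 0]
  [0, 0, 4]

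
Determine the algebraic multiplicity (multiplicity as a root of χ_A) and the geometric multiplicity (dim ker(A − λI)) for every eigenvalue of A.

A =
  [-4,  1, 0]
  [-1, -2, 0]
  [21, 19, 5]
λ = -3: alg = 2, geom = 1; λ = 5: alg = 1, geom = 1

Step 1 — factor the characteristic polynomial to read off the algebraic multiplicities:
  χ_A(x) = (x - 5)*(x + 3)^2

Step 2 — compute geometric multiplicities via the rank-nullity identity g(λ) = n − rank(A − λI):
  rank(A − (-3)·I) = 2, so dim ker(A − (-3)·I) = n − 2 = 1
  rank(A − (5)·I) = 2, so dim ker(A − (5)·I) = n − 2 = 1

Summary:
  λ = -3: algebraic multiplicity = 2, geometric multiplicity = 1
  λ = 5: algebraic multiplicity = 1, geometric multiplicity = 1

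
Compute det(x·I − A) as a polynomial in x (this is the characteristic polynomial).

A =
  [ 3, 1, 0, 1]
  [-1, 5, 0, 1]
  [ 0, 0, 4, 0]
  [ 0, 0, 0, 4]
x^4 - 16*x^3 + 96*x^2 - 256*x + 256

Expanding det(x·I − A) (e.g. by cofactor expansion or by noting that A is similar to its Jordan form J, which has the same characteristic polynomial as A) gives
  χ_A(x) = x^4 - 16*x^3 + 96*x^2 - 256*x + 256
which factors as (x - 4)^4. The eigenvalues (with algebraic multiplicities) are λ = 4 with multiplicity 4.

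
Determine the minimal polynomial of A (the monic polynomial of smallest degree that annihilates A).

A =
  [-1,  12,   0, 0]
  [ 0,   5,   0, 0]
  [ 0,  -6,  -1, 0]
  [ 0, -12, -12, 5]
x^2 - 4*x - 5

The characteristic polynomial is χ_A(x) = (x - 5)^2*(x + 1)^2, so the eigenvalues are known. The minimal polynomial is
  m_A(x) = Π_λ (x − λ)^{k_λ}
where k_λ is the size of the *largest* Jordan block for λ (equivalently, the smallest k with (A − λI)^k v = 0 for every generalised eigenvector v of λ).

  λ = -1: largest Jordan block has size 1, contributing (x + 1)
  λ = 5: largest Jordan block has size 1, contributing (x − 5)

So m_A(x) = (x - 5)*(x + 1) = x^2 - 4*x - 5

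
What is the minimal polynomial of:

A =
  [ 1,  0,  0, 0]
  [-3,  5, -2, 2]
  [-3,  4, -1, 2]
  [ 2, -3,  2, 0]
x^3 - 4*x^2 + 5*x - 2

The characteristic polynomial is χ_A(x) = (x - 2)*(x - 1)^3, so the eigenvalues are known. The minimal polynomial is
  m_A(x) = Π_λ (x − λ)^{k_λ}
where k_λ is the size of the *largest* Jordan block for λ (equivalently, the smallest k with (A − λI)^k v = 0 for every generalised eigenvector v of λ).

  λ = 1: largest Jordan block has size 2, contributing (x − 1)^2
  λ = 2: largest Jordan block has size 1, contributing (x − 2)

So m_A(x) = (x - 2)*(x - 1)^2 = x^3 - 4*x^2 + 5*x - 2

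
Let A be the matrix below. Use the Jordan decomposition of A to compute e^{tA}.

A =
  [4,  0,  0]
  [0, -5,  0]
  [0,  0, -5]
e^{tA} =
  [exp(4*t), 0, 0]
  [0, exp(-5*t), 0]
  [0, 0, exp(-5*t)]

Strategy: write A = P · J · P⁻¹ where J is a Jordan canonical form, so e^{tA} = P · e^{tJ} · P⁻¹, and e^{tJ} can be computed block-by-block.

A has Jordan form
J =
  [-5,  0, 0]
  [ 0, -5, 0]
  [ 0,  0, 4]
(up to reordering of blocks).

Per-block formulas:
  For a 1×1 block at λ = -5: exp(t · [-5]) = [e^(-5t)].
  For a 1×1 block at λ = 4: exp(t · [4]) = [e^(4t)].

After assembling e^{tJ} and conjugating by P, we get:

e^{tA} =
  [exp(4*t), 0, 0]
  [0, exp(-5*t), 0]
  [0, 0, exp(-5*t)]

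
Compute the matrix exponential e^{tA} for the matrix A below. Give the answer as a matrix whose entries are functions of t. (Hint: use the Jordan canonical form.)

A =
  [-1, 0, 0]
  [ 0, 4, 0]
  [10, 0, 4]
e^{tA} =
  [exp(-t), 0, 0]
  [0, exp(4*t), 0]
  [2*exp(4*t) - 2*exp(-t), 0, exp(4*t)]

Strategy: write A = P · J · P⁻¹ where J is a Jordan canonical form, so e^{tA} = P · e^{tJ} · P⁻¹, and e^{tJ} can be computed block-by-block.

A has Jordan form
J =
  [-1, 0, 0]
  [ 0, 4, 0]
  [ 0, 0, 4]
(up to reordering of blocks).

Per-block formulas:
  For a 1×1 block at λ = 4: exp(t · [4]) = [e^(4t)].
  For a 1×1 block at λ = -1: exp(t · [-1]) = [e^(-1t)].

After assembling e^{tJ} and conjugating by P, we get:

e^{tA} =
  [exp(-t), 0, 0]
  [0, exp(4*t), 0]
  [2*exp(4*t) - 2*exp(-t), 0, exp(4*t)]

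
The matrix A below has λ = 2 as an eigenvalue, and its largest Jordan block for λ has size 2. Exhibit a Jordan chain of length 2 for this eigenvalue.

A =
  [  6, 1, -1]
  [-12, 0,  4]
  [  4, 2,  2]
A Jordan chain for λ = 2 of length 2:
v_1 = (1, -2, 2)ᵀ
v_2 = (0, 1, 0)ᵀ

Let N = A − (2)·I. We want v_2 with N^2 v_2 = 0 but N^1 v_2 ≠ 0; then v_{j-1} := N · v_j for j = 2, …, 2.

Pick v_2 = (0, 1, 0)ᵀ.
Then v_1 = N · v_2 = (1, -2, 2)ᵀ.

Sanity check: (A − (2)·I) v_1 = (0, 0, 0)ᵀ = 0. ✓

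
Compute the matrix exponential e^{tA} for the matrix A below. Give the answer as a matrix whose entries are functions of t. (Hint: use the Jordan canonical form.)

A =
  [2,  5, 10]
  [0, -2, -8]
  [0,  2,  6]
e^{tA} =
  [exp(2*t), 5*t*exp(2*t), 10*t*exp(2*t)]
  [0, -4*t*exp(2*t) + exp(2*t), -8*t*exp(2*t)]
  [0, 2*t*exp(2*t), 4*t*exp(2*t) + exp(2*t)]

Strategy: write A = P · J · P⁻¹ where J is a Jordan canonical form, so e^{tA} = P · e^{tJ} · P⁻¹, and e^{tJ} can be computed block-by-block.

A has Jordan form
J =
  [2, 1, 0]
  [0, 2, 0]
  [0, 0, 2]
(up to reordering of blocks).

Per-block formulas:
  For a 1×1 block at λ = 2: exp(t · [2]) = [e^(2t)].
  For a 2×2 Jordan block J_2(2): exp(t · J_2(2)) = e^(2t)·(I + t·N), where N is the 2×2 nilpotent shift.

After assembling e^{tJ} and conjugating by P, we get:

e^{tA} =
  [exp(2*t), 5*t*exp(2*t), 10*t*exp(2*t)]
  [0, -4*t*exp(2*t) + exp(2*t), -8*t*exp(2*t)]
  [0, 2*t*exp(2*t), 4*t*exp(2*t) + exp(2*t)]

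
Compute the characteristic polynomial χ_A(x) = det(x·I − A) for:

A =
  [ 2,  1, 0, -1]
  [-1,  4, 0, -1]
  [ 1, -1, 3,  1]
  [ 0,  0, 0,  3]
x^4 - 12*x^3 + 54*x^2 - 108*x + 81

Expanding det(x·I − A) (e.g. by cofactor expansion or by noting that A is similar to its Jordan form J, which has the same characteristic polynomial as A) gives
  χ_A(x) = x^4 - 12*x^3 + 54*x^2 - 108*x + 81
which factors as (x - 3)^4. The eigenvalues (with algebraic multiplicities) are λ = 3 with multiplicity 4.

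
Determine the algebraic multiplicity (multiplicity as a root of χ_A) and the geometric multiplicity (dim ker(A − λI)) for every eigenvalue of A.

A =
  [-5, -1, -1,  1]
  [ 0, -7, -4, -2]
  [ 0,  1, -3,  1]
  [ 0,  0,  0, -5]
λ = -5: alg = 4, geom = 2

Step 1 — factor the characteristic polynomial to read off the algebraic multiplicities:
  χ_A(x) = (x + 5)^4

Step 2 — compute geometric multiplicities via the rank-nullity identity g(λ) = n − rank(A − λI):
  rank(A − (-5)·I) = 2, so dim ker(A − (-5)·I) = n − 2 = 2

Summary:
  λ = -5: algebraic multiplicity = 4, geometric multiplicity = 2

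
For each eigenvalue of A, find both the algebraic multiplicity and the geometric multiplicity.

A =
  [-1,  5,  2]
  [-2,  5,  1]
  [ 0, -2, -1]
λ = 1: alg = 3, geom = 1

Step 1 — factor the characteristic polynomial to read off the algebraic multiplicities:
  χ_A(x) = (x - 1)^3

Step 2 — compute geometric multiplicities via the rank-nullity identity g(λ) = n − rank(A − λI):
  rank(A − (1)·I) = 2, so dim ker(A − (1)·I) = n − 2 = 1

Summary:
  λ = 1: algebraic multiplicity = 3, geometric multiplicity = 1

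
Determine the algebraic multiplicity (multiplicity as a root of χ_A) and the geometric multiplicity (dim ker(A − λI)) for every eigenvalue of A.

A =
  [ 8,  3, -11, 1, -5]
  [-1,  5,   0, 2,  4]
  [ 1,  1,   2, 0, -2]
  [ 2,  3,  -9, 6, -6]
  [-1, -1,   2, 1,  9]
λ = 6: alg = 5, geom = 2

Step 1 — factor the characteristic polynomial to read off the algebraic multiplicities:
  χ_A(x) = (x - 6)^5

Step 2 — compute geometric multiplicities via the rank-nullity identity g(λ) = n − rank(A − λI):
  rank(A − (6)·I) = 3, so dim ker(A − (6)·I) = n − 3 = 2

Summary:
  λ = 6: algebraic multiplicity = 5, geometric multiplicity = 2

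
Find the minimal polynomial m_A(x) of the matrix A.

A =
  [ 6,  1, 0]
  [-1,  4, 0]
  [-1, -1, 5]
x^2 - 10*x + 25

The characteristic polynomial is χ_A(x) = (x - 5)^3, so the eigenvalues are known. The minimal polynomial is
  m_A(x) = Π_λ (x − λ)^{k_λ}
where k_λ is the size of the *largest* Jordan block for λ (equivalently, the smallest k with (A − λI)^k v = 0 for every generalised eigenvector v of λ).

  λ = 5: largest Jordan block has size 2, contributing (x − 5)^2

So m_A(x) = (x - 5)^2 = x^2 - 10*x + 25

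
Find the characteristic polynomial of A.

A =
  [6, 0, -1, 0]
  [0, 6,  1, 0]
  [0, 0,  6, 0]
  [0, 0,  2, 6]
x^4 - 24*x^3 + 216*x^2 - 864*x + 1296

Expanding det(x·I − A) (e.g. by cofactor expansion or by noting that A is similar to its Jordan form J, which has the same characteristic polynomial as A) gives
  χ_A(x) = x^4 - 24*x^3 + 216*x^2 - 864*x + 1296
which factors as (x - 6)^4. The eigenvalues (with algebraic multiplicities) are λ = 6 with multiplicity 4.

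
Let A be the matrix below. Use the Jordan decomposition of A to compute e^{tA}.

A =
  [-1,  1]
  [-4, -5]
e^{tA} =
  [2*t*exp(-3*t) + exp(-3*t), t*exp(-3*t)]
  [-4*t*exp(-3*t), -2*t*exp(-3*t) + exp(-3*t)]

Strategy: write A = P · J · P⁻¹ where J is a Jordan canonical form, so e^{tA} = P · e^{tJ} · P⁻¹, and e^{tJ} can be computed block-by-block.

A has Jordan form
J =
  [-3,  1]
  [ 0, -3]
(up to reordering of blocks).

Per-block formulas:
  For a 2×2 Jordan block J_2(-3): exp(t · J_2(-3)) = e^(-3t)·(I + t·N), where N is the 2×2 nilpotent shift.

After assembling e^{tJ} and conjugating by P, we get:

e^{tA} =
  [2*t*exp(-3*t) + exp(-3*t), t*exp(-3*t)]
  [-4*t*exp(-3*t), -2*t*exp(-3*t) + exp(-3*t)]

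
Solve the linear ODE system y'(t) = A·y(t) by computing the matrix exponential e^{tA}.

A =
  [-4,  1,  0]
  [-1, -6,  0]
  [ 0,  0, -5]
e^{tA} =
  [t*exp(-5*t) + exp(-5*t), t*exp(-5*t), 0]
  [-t*exp(-5*t), -t*exp(-5*t) + exp(-5*t), 0]
  [0, 0, exp(-5*t)]

Strategy: write A = P · J · P⁻¹ where J is a Jordan canonical form, so e^{tA} = P · e^{tJ} · P⁻¹, and e^{tJ} can be computed block-by-block.

A has Jordan form
J =
  [-5,  1,  0]
  [ 0, -5,  0]
  [ 0,  0, -5]
(up to reordering of blocks).

Per-block formulas:
  For a 1×1 block at λ = -5: exp(t · [-5]) = [e^(-5t)].
  For a 2×2 Jordan block J_2(-5): exp(t · J_2(-5)) = e^(-5t)·(I + t·N), where N is the 2×2 nilpotent shift.

After assembling e^{tJ} and conjugating by P, we get:

e^{tA} =
  [t*exp(-5*t) + exp(-5*t), t*exp(-5*t), 0]
  [-t*exp(-5*t), -t*exp(-5*t) + exp(-5*t), 0]
  [0, 0, exp(-5*t)]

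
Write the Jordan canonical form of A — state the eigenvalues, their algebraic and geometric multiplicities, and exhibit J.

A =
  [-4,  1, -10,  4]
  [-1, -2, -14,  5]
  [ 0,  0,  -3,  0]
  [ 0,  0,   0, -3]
J_3(-3) ⊕ J_1(-3)

The characteristic polynomial is
  det(x·I − A) = x^4 + 12*x^3 + 54*x^2 + 108*x + 81 = (x + 3)^4

Eigenvalues and multiplicities (the geometric multiplicity of λ is n − rank(A − λI), which equals the number of Jordan blocks for λ):
  λ = -3: algebraic multiplicity = 4, geometric multiplicity = 2

Determining the block sizes for each eigenvalue:
  λ = -3: with am = 4 and gm = 2, the partition is not yet determined (e.g. several partitions of 4 into 2 parts exist). Let N = A − (-3)·I. Computing rank(N^1) = 2, rank(N^2) = 1, rank(N^3) = 0; the number of blocks of size ≥ j is rank(N^{j−1}) − rank(N^j), giving [2, 1, 1]. So we have 1 block(s) of size 3, 1 block(s) of size 1 → block sizes [3, 1]

Assembling the blocks gives a Jordan form
J =
  [-3,  1,  0,  0]
  [ 0, -3,  1,  0]
  [ 0,  0, -3,  0]
  [ 0,  0,  0, -3]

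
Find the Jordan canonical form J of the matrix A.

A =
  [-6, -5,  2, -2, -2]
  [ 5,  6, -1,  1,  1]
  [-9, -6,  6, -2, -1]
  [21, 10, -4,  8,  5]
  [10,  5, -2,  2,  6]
J_3(4) ⊕ J_2(4)

The characteristic polynomial is
  det(x·I − A) = x^5 - 20*x^4 + 160*x^3 - 640*x^2 + 1280*x - 1024 = (x - 4)^5

Eigenvalues and multiplicities (the geometric multiplicity of λ is n − rank(A − λI), which equals the number of Jordan blocks for λ):
  λ = 4: algebraic multiplicity = 5, geometric multiplicity = 2

Determining the block sizes for each eigenvalue:
  λ = 4: with am = 5 and gm = 2, the partition is not yet determined (e.g. several partitions of 5 into 2 parts exist). Let N = A − (4)·I. Computing rank(N^1) = 3, rank(N^2) = 1, rank(N^3) = 0; the number of blocks of size ≥ j is rank(N^{j−1}) − rank(N^j), giving [2, 2, 1]. So we have 1 block(s) of size 3, 1 block(s) of size 2 → block sizes [3, 2]

Assembling the blocks gives a Jordan form
J =
  [4, 1, 0, 0, 0]
  [0, 4, 1, 0, 0]
  [0, 0, 4, 0, 0]
  [0, 0, 0, 4, 1]
  [0, 0, 0, 0, 4]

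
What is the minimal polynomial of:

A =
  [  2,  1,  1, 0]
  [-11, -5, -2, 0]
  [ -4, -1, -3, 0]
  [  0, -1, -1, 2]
x^4 + 4*x^3 - 16*x - 16

The characteristic polynomial is χ_A(x) = (x - 2)*(x + 2)^3, so the eigenvalues are known. The minimal polynomial is
  m_A(x) = Π_λ (x − λ)^{k_λ}
where k_λ is the size of the *largest* Jordan block for λ (equivalently, the smallest k with (A − λI)^k v = 0 for every generalised eigenvector v of λ).

  λ = -2: largest Jordan block has size 3, contributing (x + 2)^3
  λ = 2: largest Jordan block has size 1, contributing (x − 2)

So m_A(x) = (x - 2)*(x + 2)^3 = x^4 + 4*x^3 - 16*x - 16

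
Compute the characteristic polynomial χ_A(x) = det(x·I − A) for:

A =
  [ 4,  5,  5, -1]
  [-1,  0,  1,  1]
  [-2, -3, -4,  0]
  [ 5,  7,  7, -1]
x^4 + x^3

Expanding det(x·I − A) (e.g. by cofactor expansion or by noting that A is similar to its Jordan form J, which has the same characteristic polynomial as A) gives
  χ_A(x) = x^4 + x^3
which factors as x^3*(x + 1). The eigenvalues (with algebraic multiplicities) are λ = -1 with multiplicity 1, λ = 0 with multiplicity 3.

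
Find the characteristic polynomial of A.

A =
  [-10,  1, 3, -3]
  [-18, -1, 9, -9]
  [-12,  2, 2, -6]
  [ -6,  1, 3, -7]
x^4 + 16*x^3 + 96*x^2 + 256*x + 256

Expanding det(x·I − A) (e.g. by cofactor expansion or by noting that A is similar to its Jordan form J, which has the same characteristic polynomial as A) gives
  χ_A(x) = x^4 + 16*x^3 + 96*x^2 + 256*x + 256
which factors as (x + 4)^4. The eigenvalues (with algebraic multiplicities) are λ = -4 with multiplicity 4.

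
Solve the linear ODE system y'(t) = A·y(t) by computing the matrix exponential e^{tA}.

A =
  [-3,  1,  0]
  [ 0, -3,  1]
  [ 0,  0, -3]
e^{tA} =
  [exp(-3*t), t*exp(-3*t), t^2*exp(-3*t)/2]
  [0, exp(-3*t), t*exp(-3*t)]
  [0, 0, exp(-3*t)]

Strategy: write A = P · J · P⁻¹ where J is a Jordan canonical form, so e^{tA} = P · e^{tJ} · P⁻¹, and e^{tJ} can be computed block-by-block.

A has Jordan form
J =
  [-3,  1,  0]
  [ 0, -3,  1]
  [ 0,  0, -3]
(up to reordering of blocks).

Per-block formulas:
  For a 3×3 Jordan block J_3(-3): exp(t · J_3(-3)) = e^(-3t)·(I + t·N + (t^2/2)·N^2), where N is the 3×3 nilpotent shift.

After assembling e^{tJ} and conjugating by P, we get:

e^{tA} =
  [exp(-3*t), t*exp(-3*t), t^2*exp(-3*t)/2]
  [0, exp(-3*t), t*exp(-3*t)]
  [0, 0, exp(-3*t)]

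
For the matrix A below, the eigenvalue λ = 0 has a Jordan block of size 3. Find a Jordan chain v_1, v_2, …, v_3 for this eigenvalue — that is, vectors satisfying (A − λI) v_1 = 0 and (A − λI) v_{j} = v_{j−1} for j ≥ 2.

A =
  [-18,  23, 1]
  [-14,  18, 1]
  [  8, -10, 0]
A Jordan chain for λ = 0 of length 3:
v_1 = (10, 8, -4)ᵀ
v_2 = (-18, -14, 8)ᵀ
v_3 = (1, 0, 0)ᵀ

Let N = A − (0)·I. We want v_3 with N^3 v_3 = 0 but N^2 v_3 ≠ 0; then v_{j-1} := N · v_j for j = 3, …, 2.

Pick v_3 = (1, 0, 0)ᵀ.
Then v_2 = N · v_3 = (-18, -14, 8)ᵀ.
Then v_1 = N · v_2 = (10, 8, -4)ᵀ.

Sanity check: (A − (0)·I) v_1 = (0, 0, 0)ᵀ = 0. ✓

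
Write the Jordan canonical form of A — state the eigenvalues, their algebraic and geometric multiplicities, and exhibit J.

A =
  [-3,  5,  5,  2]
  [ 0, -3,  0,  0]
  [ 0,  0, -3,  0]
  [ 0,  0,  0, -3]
J_2(-3) ⊕ J_1(-3) ⊕ J_1(-3)

The characteristic polynomial is
  det(x·I − A) = x^4 + 12*x^3 + 54*x^2 + 108*x + 81 = (x + 3)^4

Eigenvalues and multiplicities (the geometric multiplicity of λ is n − rank(A − λI), which equals the number of Jordan blocks for λ):
  λ = -3: algebraic multiplicity = 4, geometric multiplicity = 3

Determining the block sizes for each eigenvalue:
  λ = -3: 3 blocks summing to 4 forces exactly one block of size 2 and the rest size 1 → block sizes [2, 1, 1]

Assembling the blocks gives a Jordan form
J =
  [-3,  1,  0,  0]
  [ 0, -3,  0,  0]
  [ 0,  0, -3,  0]
  [ 0,  0,  0, -3]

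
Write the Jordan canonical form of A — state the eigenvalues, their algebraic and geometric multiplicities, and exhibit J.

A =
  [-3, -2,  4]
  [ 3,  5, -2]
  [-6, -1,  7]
J_3(3)

The characteristic polynomial is
  det(x·I − A) = x^3 - 9*x^2 + 27*x - 27 = (x - 3)^3

Eigenvalues and multiplicities (the geometric multiplicity of λ is n − rank(A − λI), which equals the number of Jordan blocks for λ):
  λ = 3: algebraic multiplicity = 3, geometric multiplicity = 1

Determining the block sizes for each eigenvalue:
  λ = 3: one block (gm = 1), so the single block has size am = 3 → block sizes [3]

Assembling the blocks gives a Jordan form
J =
  [3, 1, 0]
  [0, 3, 1]
  [0, 0, 3]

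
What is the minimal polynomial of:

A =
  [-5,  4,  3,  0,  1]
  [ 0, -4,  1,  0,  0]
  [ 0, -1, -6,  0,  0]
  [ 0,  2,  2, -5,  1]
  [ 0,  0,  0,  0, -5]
x^3 + 15*x^2 + 75*x + 125

The characteristic polynomial is χ_A(x) = (x + 5)^5, so the eigenvalues are known. The minimal polynomial is
  m_A(x) = Π_λ (x − λ)^{k_λ}
where k_λ is the size of the *largest* Jordan block for λ (equivalently, the smallest k with (A − λI)^k v = 0 for every generalised eigenvector v of λ).

  λ = -5: largest Jordan block has size 3, contributing (x + 5)^3

So m_A(x) = (x + 5)^3 = x^3 + 15*x^2 + 75*x + 125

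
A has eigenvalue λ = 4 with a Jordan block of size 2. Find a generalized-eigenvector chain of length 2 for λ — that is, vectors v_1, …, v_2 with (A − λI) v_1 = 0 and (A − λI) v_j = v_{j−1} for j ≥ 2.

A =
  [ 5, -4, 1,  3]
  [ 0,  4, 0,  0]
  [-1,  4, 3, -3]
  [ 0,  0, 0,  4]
A Jordan chain for λ = 4 of length 2:
v_1 = (1, 0, -1, 0)ᵀ
v_2 = (1, 0, 0, 0)ᵀ

Let N = A − (4)·I. We want v_2 with N^2 v_2 = 0 but N^1 v_2 ≠ 0; then v_{j-1} := N · v_j for j = 2, …, 2.

Pick v_2 = (1, 0, 0, 0)ᵀ.
Then v_1 = N · v_2 = (1, 0, -1, 0)ᵀ.

Sanity check: (A − (4)·I) v_1 = (0, 0, 0, 0)ᵀ = 0. ✓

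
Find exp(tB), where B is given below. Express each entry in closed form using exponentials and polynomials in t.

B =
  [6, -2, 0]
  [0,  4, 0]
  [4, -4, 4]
e^{tB} =
  [exp(6*t), -exp(6*t) + exp(4*t), 0]
  [0, exp(4*t), 0]
  [2*exp(6*t) - 2*exp(4*t), -2*exp(6*t) + 2*exp(4*t), exp(4*t)]

Strategy: write B = P · J · P⁻¹ where J is a Jordan canonical form, so e^{tB} = P · e^{tJ} · P⁻¹, and e^{tJ} can be computed block-by-block.

B has Jordan form
J =
  [4, 0, 0]
  [0, 4, 0]
  [0, 0, 6]
(up to reordering of blocks).

Per-block formulas:
  For a 1×1 block at λ = 4: exp(t · [4]) = [e^(4t)].
  For a 1×1 block at λ = 6: exp(t · [6]) = [e^(6t)].

After assembling e^{tJ} and conjugating by P, we get:

e^{tB} =
  [exp(6*t), -exp(6*t) + exp(4*t), 0]
  [0, exp(4*t), 0]
  [2*exp(6*t) - 2*exp(4*t), -2*exp(6*t) + 2*exp(4*t), exp(4*t)]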